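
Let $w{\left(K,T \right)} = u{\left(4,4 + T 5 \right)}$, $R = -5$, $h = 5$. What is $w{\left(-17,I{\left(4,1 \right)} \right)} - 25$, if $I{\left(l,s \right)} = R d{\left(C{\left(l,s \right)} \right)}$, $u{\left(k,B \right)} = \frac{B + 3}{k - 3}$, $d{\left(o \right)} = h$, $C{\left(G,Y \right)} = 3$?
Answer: $-143$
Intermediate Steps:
$d{\left(o \right)} = 5$
$u{\left(k,B \right)} = \frac{3 + B}{-3 + k}$
$I{\left(l,s \right)} = -25$ ($I{\left(l,s \right)} = \left(-5\right) 5 = -25$)
$w{\left(K,T \right)} = 7 + 5 T$ ($w{\left(K,T \right)} = \frac{3 + \left(4 + T 5\right)}{-3 + 4} = \frac{3 + \left(4 + 5 T\right)}{1} = 1 \left(7 + 5 T\right) = 7 + 5 T$)
$w{\left(-17,I{\left(4,1 \right)} \right)} - 25 = \left(7 + 5 \left(-25\right)\right) - 25 = \left(7 - 125\right) - 25 = -118 - 25 = -143$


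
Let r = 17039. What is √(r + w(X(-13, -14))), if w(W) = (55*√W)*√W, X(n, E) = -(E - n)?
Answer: √17094 ≈ 130.74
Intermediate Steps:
X(n, E) = n - E
w(W) = 55*W
√(r + w(X(-13, -14))) = √(17039 + 55*(-13 - 1*(-14))) = √(17039 + 55*(-13 + 14)) = √(17039 + 55*1) = √(17039 + 55) = √17094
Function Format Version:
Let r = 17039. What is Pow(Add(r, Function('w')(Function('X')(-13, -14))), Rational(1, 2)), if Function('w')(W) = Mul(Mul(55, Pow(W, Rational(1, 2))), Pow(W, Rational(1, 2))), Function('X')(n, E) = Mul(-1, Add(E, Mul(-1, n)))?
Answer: Pow(17094, Rational(1, 2)) ≈ 130.74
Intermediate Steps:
Function('X')(n, E) = Add(n, Mul(-1, E))
Function('w')(W) = Mul(55, W)
Pow(Add(r, Function('w')(Function('X')(-13, -14))), Rational(1, 2)) = Pow(Add(17039, Mul(55, Add(-13, Mul(-1, -14)))), Rational(1, 2)) = Pow(Add(17039, Mul(55, Add(-13, 14))), Rational(1, 2)) = Pow(Add(17039, Mul(55, 1)), Rational(1, 2)) = Pow(Add(17039, 55), Rational(1, 2)) = Pow(17094, Rational(1, 2))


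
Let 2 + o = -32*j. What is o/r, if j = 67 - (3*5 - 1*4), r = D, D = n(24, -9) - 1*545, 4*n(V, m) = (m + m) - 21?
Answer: 7176/2219 ≈ 3.2339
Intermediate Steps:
n(V, m) = -21/4 + m/2 (n(V, m) = ((m + m) - 21)/4 = (2*m - 21)/4 = (-21 + 2*m)/4 = -21/4 + m/2)
D = -2219/4 (D = (-21/4 + (1/2)*(-9)) - 1*545 = (-21/4 - 9/2) - 545 = -39/4 - 545 = -2219/4 ≈ -554.75)
r = -2219/4 ≈ -554.75
j = 56 (j = 67 - (15 - 4) = 67 - 1*11 = 67 - 11 = 56)
o = -1794 (o = -2 - 32*56 = -2 - 1792 = -1794)
o/r = -1794/(-2219/4) = -1794*(-4/2219) = 7176/2219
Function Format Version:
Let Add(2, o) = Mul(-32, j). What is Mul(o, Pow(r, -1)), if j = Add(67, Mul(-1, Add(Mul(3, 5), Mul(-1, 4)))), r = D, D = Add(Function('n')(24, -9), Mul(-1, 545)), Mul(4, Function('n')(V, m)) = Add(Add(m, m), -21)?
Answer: Rational(7176, 2219) ≈ 3.2339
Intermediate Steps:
Function('n')(V, m) = Add(Rational(-21, 4), Mul(Rational(1, 2), m)) (Function('n')(V, m) = Mul(Rational(1, 4), Add(Add(m, m), -21)) = Mul(Rational(1, 4), Add(Mul(2, m), -21)) = Mul(Rational(1, 4), Add(-21, Mul(2, m))) = Add(Rational(-21, 4), Mul(Rational(1, 2), m)))
D = Rational(-2219, 4) (D = Add(Add(Rational(-21, 4), Mul(Rational(1, 2), -9)), Mul(-1, 545)) = Add(Add(Rational(-21, 4), Rational(-9, 2)), -545) = Add(Rational(-39, 4), -545) = Rational(-2219, 4) ≈ -554.75)
r = Rational(-2219, 4) ≈ -554.75
j = 56 (j = Add(67, Mul(-1, Add(15, -4))) = Add(67, Mul(-1, 11)) = Add(67, -11) = 56)
o = -1794 (o = Add(-2, Mul(-32, 56)) = Add(-2, -1792) = -1794)
Mul(o, Pow(r, -1)) = Mul(-1794, Pow(Rational(-2219, 4), -1)) = Mul(-1794, Rational(-4, 2219)) = Rational(7176, 2219)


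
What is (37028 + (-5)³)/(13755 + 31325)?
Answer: 36903/45080 ≈ 0.81861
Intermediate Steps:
(37028 + (-5)³)/(13755 + 31325) = (37028 - 125)/45080 = 36903*(1/45080) = 36903/45080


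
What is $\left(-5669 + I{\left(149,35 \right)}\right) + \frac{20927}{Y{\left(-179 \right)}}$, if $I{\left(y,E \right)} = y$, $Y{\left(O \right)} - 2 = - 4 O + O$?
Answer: $- \frac{2954353}{539} \approx -5481.2$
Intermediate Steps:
$Y{\left(O \right)} = 2 - 3 O$ ($Y{\left(O \right)} = 2 + \left(- 4 O + O\right) = 2 - 3 O$)
$\left(-5669 + I{\left(149,35 \right)}\right) + \frac{20927}{Y{\left(-179 \right)}} = \left(-5669 + 149\right) + \frac{20927}{2 - -537} = -5520 + \frac{20927}{2 + 537} = -5520 + \frac{20927}{539} = - \frac{2954353}{539}$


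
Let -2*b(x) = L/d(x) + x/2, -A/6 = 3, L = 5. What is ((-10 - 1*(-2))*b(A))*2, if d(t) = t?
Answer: -668/9 ≈ -74.222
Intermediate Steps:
A = -18 (A = -6*3 = -18)
b(x) = -5/(2*x) - x/4 (b(x) = -(5/x + x/2)/2 = -(x/2 + 5/x)/2 = -5/(2*x) - x/4)
((-10 - 1*(-2))*b(A))*2 = ((-10 - 1*(-2))*((1/4)*(-10 - 1*(-18)**2)/(-18)))*2 = ((-10 + 2)*((1/4)*(-1/18)*(-10 - 1*324)))*2 = -2*(-1)*(-10 - 324)/18*2 = -2*(-1)*(-334)/18*2 = -8*167/36*2 = -334/9*2 = -668/9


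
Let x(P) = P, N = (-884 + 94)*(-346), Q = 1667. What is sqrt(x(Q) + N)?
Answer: 29*sqrt(327) ≈ 524.41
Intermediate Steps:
N = 273340 (N = -790*(-346) = 273340)
sqrt(x(Q) + N) = sqrt(1667 + 273340) = sqrt(275007) = 29*sqrt(327)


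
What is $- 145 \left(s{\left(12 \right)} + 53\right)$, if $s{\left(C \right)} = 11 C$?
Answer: $-26825$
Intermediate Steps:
$- 145 \left(s{\left(12 \right)} + 53\right) = - 145 \left(11 \cdot 12 + 53\right) = - 145 \left(132 + 53\right) = \left(-145\right) 185 = -26825$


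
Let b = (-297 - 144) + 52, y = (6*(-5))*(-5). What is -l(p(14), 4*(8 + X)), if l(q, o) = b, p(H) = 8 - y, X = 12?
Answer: 389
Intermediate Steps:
y = 150 (y = -30*(-5) = 150)
b = -389 (b = -441 + 52 = -389)
p(H) = -142 (p(H) = 8 - 1*150 = 8 - 150 = -142)
l(q, o) = -389
-l(p(14), 4*(8 + X)) = -1*(-389) = 389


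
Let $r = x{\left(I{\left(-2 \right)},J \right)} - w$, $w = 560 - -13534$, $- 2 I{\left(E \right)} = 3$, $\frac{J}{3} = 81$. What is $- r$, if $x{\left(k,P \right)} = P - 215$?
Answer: $14066$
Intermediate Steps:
$J = 243$ ($J = 3 \cdot 81 = 243$)
$I{\left(E \right)} = - \frac{3}{2}$ ($I{\left(E \right)} = \left(- \frac{1}{2}\right) 3 = - \frac{3}{2}$)
$x{\left(k,P \right)} = -215 + P$
$w = 14094$ ($w = 560 + 13534 = 14094$)
$r = -14066$ ($r = \left(-215 + 243\right) - 14094 = 28 - 14094 = -14066$)
$- r = \left(-1\right) \left(-14066\right) = 14066$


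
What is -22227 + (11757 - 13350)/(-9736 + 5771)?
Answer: -88128462/3965 ≈ -22227.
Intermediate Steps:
-22227 + (11757 - 13350)/(-9736 + 5771) = -22227 - 1593/(-3965) = -22227 - 1593*(-1/3965) = -22227 + 1593/3965 = -88128462/3965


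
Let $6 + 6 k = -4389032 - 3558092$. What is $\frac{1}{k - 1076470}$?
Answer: $- \frac{3}{7202975} \approx -4.1649 \cdot 10^{-7}$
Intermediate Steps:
$k = - \frac{3973565}{3}$ ($k = -1 + \frac{-4389032 - 3558092}{6} = -1 + \frac{1}{6} \left(-7947124\right) = -1 - \frac{3973562}{3} = - \frac{3973565}{3} \approx -1.3245 \cdot 10^{6}$)
$\frac{1}{k - 1076470} = \frac{1}{- \frac{3973565}{3} - 1076470} = \frac{1}{- \frac{7202975}{3}} = - \frac{3}{7202975}$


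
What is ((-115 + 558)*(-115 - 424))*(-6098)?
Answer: 1456062146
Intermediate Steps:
((-115 + 558)*(-115 - 424))*(-6098) = (443*(-539))*(-6098) = -238777*(-6098) = 1456062146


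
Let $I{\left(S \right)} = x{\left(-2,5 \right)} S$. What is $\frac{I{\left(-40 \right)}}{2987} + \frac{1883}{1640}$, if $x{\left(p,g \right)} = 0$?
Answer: $\frac{1883}{1640} \approx 1.1482$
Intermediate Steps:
$I{\left(S \right)} = 0$ ($I{\left(S \right)} = 0 S = 0$)
$\frac{I{\left(-40 \right)}}{2987} + \frac{1883}{1640} = \frac{0}{2987} + \frac{1883}{1640} = 0 \cdot \frac{1}{2987} + 1883 \cdot \frac{1}{1640} = 0 + \frac{1883}{1640} = \frac{1883}{1640}$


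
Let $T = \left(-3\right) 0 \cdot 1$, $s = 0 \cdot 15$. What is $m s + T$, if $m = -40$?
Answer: $0$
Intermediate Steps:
$s = 0$
$T = 0$ ($T = 0 \cdot 1 = 0$)
$m s + T = \left(-40\right) 0 + 0 = 0 + 0 = 0$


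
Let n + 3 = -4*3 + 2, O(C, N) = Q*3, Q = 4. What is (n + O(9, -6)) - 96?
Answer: -97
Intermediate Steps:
O(C, N) = 12 (O(C, N) = 4*3 = 12)
n = -13 (n = -3 + (-4*3 + 2) = -3 + (-12 + 2) = -3 - 10 = -13)
(n + O(9, -6)) - 96 = (-13 + 12) - 96 = -1 - 96 = -97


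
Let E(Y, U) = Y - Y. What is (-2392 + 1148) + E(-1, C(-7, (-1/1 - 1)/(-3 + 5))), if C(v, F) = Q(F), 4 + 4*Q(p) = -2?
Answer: -1244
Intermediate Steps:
Q(p) = -3/2 (Q(p) = -1 + (¼)*(-2) = -1 - ½ = -3/2)
C(v, F) = -3/2
E(Y, U) = 0
(-2392 + 1148) + E(-1, C(-7, (-1/1 - 1)/(-3 + 5))) = (-2392 + 1148) + 0 = -1244 + 0 = -1244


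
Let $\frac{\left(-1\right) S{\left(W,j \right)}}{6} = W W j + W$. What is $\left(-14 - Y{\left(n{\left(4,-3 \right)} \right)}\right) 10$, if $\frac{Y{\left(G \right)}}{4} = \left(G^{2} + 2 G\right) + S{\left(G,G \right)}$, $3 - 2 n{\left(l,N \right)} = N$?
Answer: $6460$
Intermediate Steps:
$S{\left(W,j \right)} = - 6 W - 6 j W^{2}$ ($S{\left(W,j \right)} = - 6 \left(W W j + W\right) = - 6 \left(W^{2} j + W\right) = - 6 \left(j W^{2} + W\right) = - 6 \left(W + j W^{2}\right) = - 6 W - 6 j W^{2}$)
$n{\left(l,N \right)} = \frac{3}{2} - \frac{N}{2}$
$Y{\left(G \right)} = 4 G^{2} + 8 G - 24 G \left(1 + G^{2}\right)$ ($Y{\left(G \right)} = 4 \left(\left(G^{2} + 2 G\right) - 6 G \left(1 + G G\right)\right) = 4 \left(\left(G^{2} + 2 G\right) - 6 G \left(1 + G^{2}\right)\right) = 4 \left(G^{2} + 2 G - 6 G \left(1 + G^{2}\right)\right) = 4 G^{2} + 8 G - 24 G \left(1 + G^{2}\right)$)
$\left(-14 - Y{\left(n{\left(4,-3 \right)} \right)}\right) 10 = \left(-14 - 4 \left(\frac{3}{2} - - \frac{3}{2}\right) \left(-4 + \left(\frac{3}{2} - - \frac{3}{2}\right) - 6 \left(\frac{3}{2} - - \frac{3}{2}\right)^{2}\right)\right) 10 = \left(-14 - 4 \left(\frac{3}{2} + \frac{3}{2}\right) \left(-4 + \left(\frac{3}{2} + \frac{3}{2}\right) - 6 \left(\frac{3}{2} + \frac{3}{2}\right)^{2}\right)\right) 10 = \left(-14 - 4 \cdot 3 \left(-4 + 3 - 6 \cdot 3^{2}\right)\right) 10 = \left(-14 - 4 \cdot 3 \left(-4 + 3 - 54\right)\right) 10 = \left(-14 - 4 \cdot 3 \left(-55\right)\right) 10 = \left(-14 - -660\right) 10 = \left(-14 + 660\right) 10 = 646 \cdot 10 = 6460$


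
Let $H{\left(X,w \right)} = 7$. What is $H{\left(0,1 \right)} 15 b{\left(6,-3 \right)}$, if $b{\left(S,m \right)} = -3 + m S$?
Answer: $-2205$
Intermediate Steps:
$b{\left(S,m \right)} = -3 + S m$
$H{\left(0,1 \right)} 15 b{\left(6,-3 \right)} = 7 \cdot 15 \left(-3 + 6 \left(-3\right)\right) = 105 \left(-3 - 18\right) = 105 \left(-21\right) = -2205$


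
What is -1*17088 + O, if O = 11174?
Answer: -5914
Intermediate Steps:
-1*17088 + O = -1*17088 + 11174 = -17088 + 11174 = -5914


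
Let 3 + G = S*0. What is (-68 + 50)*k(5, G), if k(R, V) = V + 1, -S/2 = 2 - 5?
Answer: 36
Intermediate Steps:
S = 6 (S = -2*(2 - 5) = -2*(-3) = 6)
G = -3 (G = -3 + 6*0 = -3 + 0 = -3)
k(R, V) = 1 + V
(-68 + 50)*k(5, G) = (-68 + 50)*(1 - 3) = -18*(-2) = 36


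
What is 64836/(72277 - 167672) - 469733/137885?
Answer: -977274389/239155265 ≈ -4.0864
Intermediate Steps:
64836/(72277 - 167672) - 469733/137885 = 64836/(-95395) - 469733*1/137885 = 64836*(-1/95395) - 42703/12535 = -64836/95395 - 42703/12535 = -977274389/239155265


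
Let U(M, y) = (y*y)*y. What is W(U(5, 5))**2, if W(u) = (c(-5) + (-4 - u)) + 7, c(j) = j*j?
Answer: 9409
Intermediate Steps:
U(M, y) = y**3 (U(M, y) = y**2*y = y**3)
c(j) = j**2
W(u) = 28 - u (W(u) = ((-5)**2 + (-4 - u)) + 7 = (25 + (-4 - u)) + 7 = (21 - u) + 7 = 28 - u)
W(U(5, 5))**2 = (28 - 1*5**3)**2 = (28 - 1*125)**2 = (28 - 125)**2 = (-97)**2 = 9409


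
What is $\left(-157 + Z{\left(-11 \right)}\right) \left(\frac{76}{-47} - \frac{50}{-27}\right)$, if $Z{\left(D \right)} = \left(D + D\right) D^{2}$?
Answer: $- \frac{840062}{1269} \approx -661.99$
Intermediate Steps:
$Z{\left(D \right)} = 2 D^{3}$ ($Z{\left(D \right)} = 2 D D^{2} = 2 D^{3}$)
$\left(-157 + Z{\left(-11 \right)}\right) \left(\frac{76}{-47} - \frac{50}{-27}\right) = \left(-157 + 2 \left(-11\right)^{3}\right) \left(\frac{76}{-47} - \frac{50}{-27}\right) = \left(-157 + 2 \left(-1331\right)\right) \left(76 \left(- \frac{1}{47}\right) - - \frac{50}{27}\right) = \left(-157 - 2662\right) \left(- \frac{76}{47} + \frac{50}{27}\right) = \left(-2819\right) \frac{298}{1269} = - \frac{840062}{1269}$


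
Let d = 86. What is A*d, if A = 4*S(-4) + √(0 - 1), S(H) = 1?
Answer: 344 + 86*I ≈ 344.0 + 86.0*I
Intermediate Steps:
A = 4 + I (A = 4*1 + √(0 - 1) = 4 + √(-1) = 4 + I ≈ 4.0 + 1.0*I)
A*d = (4 + I)*86 = 344 + 86*I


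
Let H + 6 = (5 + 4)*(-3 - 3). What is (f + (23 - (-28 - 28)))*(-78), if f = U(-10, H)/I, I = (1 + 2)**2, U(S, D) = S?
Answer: -18226/3 ≈ -6075.3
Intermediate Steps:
H = -60 (H = -6 + (5 + 4)*(-3 - 3) = -6 + 9*(-6) = -6 - 54 = -60)
I = 9 (I = 3**2 = 9)
f = -10/9 ≈ -1.1111
(f + (23 - (-28 - 28)))*(-78) = (-10/9 + (23 - (-28 - 28)))*(-78) = (-10/9 + (23 - 1*(-56)))*(-78) = (-10/9 + (23 + 56))*(-78) = (-10/9 + 79)*(-78) = (701/9)*(-78) = -18226/3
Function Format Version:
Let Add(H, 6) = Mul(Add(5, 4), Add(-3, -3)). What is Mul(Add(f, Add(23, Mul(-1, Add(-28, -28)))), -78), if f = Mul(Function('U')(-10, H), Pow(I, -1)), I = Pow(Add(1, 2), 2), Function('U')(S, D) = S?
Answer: Rational(-18226, 3) ≈ -6075.3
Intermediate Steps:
H = -60 (H = Add(-6, Mul(Add(5, 4), Add(-3, -3))) = Add(-6, Mul(9, -6)) = Add(-6, -54) = -60)
I = 9 (I = Pow(3, 2) = 9)
f = Rational(-10, 9) (f = Mul(-10, Pow(9, -1)) = Mul(-10, Rational(1, 9)) = Rational(-10, 9) ≈ -1.1111)
Mul(Add(f, Add(23, Mul(-1, Add(-28, -28)))), -78) = Mul(Add(Rational(-10, 9), Add(23, Mul(-1, Add(-28, -28)))), -78) = Mul(Add(Rational(-10, 9), Add(23, Mul(-1, -56))), -78) = Mul(Add(Rational(-10, 9), Add(23, 56)), -78) = Mul(Add(Rational(-10, 9), 79), -78) = Mul(Rational(701, 9), -78) = Rational(-18226, 3)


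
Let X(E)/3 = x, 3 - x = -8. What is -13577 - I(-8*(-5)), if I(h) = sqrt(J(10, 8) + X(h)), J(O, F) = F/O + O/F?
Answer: -13577 - sqrt(3505)/10 ≈ -13583.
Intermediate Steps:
x = 11 (x = 3 - 1*(-8) = 3 + 8 = 11)
X(E) = 33 (X(E) = 3*11 = 33)
I(h) = sqrt(3505)/10 (I(h) = sqrt((8/10 + 10/8) + 33) = sqrt((8*(1/10) + 10*(1/8)) + 33) = sqrt((4/5 + 5/4) + 33) = sqrt(41/20 + 33) = sqrt(701/20) = sqrt(3505)/10)
-13577 - I(-8*(-5)) = -13577 - sqrt(3505)/10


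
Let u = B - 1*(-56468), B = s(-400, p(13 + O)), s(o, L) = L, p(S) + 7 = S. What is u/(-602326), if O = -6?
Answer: -28234/301163 ≈ -0.093750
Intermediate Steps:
p(S) = -7 + S
B = 0 (B = -7 + (13 - 6) = -7 + 7 = 0)
u = 56468 (u = 0 - 1*(-56468) = 0 + 56468 = 56468)
u/(-602326) = 56468/(-602326) = 56468*(-1/602326) = -28234/301163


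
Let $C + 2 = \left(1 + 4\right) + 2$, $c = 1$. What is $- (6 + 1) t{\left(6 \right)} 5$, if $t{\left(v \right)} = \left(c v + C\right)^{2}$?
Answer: $-4235$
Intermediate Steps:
$C = 5$ ($C = -2 + \left(\left(1 + 4\right) + 2\right) = -2 + \left(5 + 2\right) = -2 + 7 = 5$)
$t{\left(v \right)} = \left(5 + v\right)^{2}$ ($t{\left(v \right)} = \left(1 v + 5\right)^{2} = \left(v + 5\right)^{2} = \left(5 + v\right)^{2}$)
$- (6 + 1) t{\left(6 \right)} 5 = - (6 + 1) \left(5 + 6\right)^{2} \cdot 5 = \left(-1\right) 7 \cdot 11^{2} \cdot 5 = \left(-7\right) 121 \cdot 5 = \left(-847\right) 5 = -4235$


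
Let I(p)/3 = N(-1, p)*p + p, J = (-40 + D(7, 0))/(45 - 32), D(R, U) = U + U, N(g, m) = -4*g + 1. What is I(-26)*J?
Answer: 1440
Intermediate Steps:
N(g, m) = 1 - 4*g
D(R, U) = 2*U
J = -40/13 (J = (-40 + 2*0)/(45 - 32) = (-40 + 0)/13 = -40*1/13 = -40/13 ≈ -3.0769)
I(p) = 18*p (I(p) = 3*((1 - 4*(-1))*p + p) = 3*((1 + 4)*p + p) = 3*(5*p + p) = 3*(6*p) = 18*p)
I(-26)*J = (18*(-26))*(-40/13) = -468*(-40/13) = 1440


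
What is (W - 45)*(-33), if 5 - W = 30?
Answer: 2310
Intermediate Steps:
W = -25 (W = 5 - 1*30 = 5 - 30 = -25)
(W - 45)*(-33) = (-25 - 45)*(-33) = -70*(-33) = 2310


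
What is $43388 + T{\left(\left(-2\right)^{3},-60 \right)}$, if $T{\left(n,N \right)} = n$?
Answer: $43380$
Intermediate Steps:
$43388 + T{\left(\left(-2\right)^{3},-60 \right)} = 43388 + \left(-2\right)^{3} = 43388 - 8 = 43380$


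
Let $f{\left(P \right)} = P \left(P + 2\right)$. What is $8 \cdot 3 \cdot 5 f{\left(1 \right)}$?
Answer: $360$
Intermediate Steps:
$f{\left(P \right)} = P \left(2 + P\right)$
$8 \cdot 3 \cdot 5 f{\left(1 \right)} = 8 \cdot 3 \cdot 5 \cdot 1 \left(2 + 1\right) = 8 \cdot 15 \cdot 1 \cdot 3 = 120 \cdot 3 = 360$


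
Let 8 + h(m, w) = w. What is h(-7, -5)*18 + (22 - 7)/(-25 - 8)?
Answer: -2579/11 ≈ -234.45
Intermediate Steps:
h(m, w) = -8 + w
h(-7, -5)*18 + (22 - 7)/(-25 - 8) = (-8 - 5)*18 + (22 - 7)/(-25 - 8) = -13*18 + 15/(-33) = -234 + 15*(-1/33) = -234 - 5/11 = -2579/11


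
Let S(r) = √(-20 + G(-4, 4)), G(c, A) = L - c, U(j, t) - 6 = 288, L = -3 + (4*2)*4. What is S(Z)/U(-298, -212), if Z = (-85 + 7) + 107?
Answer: √13/294 ≈ 0.012264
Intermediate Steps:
L = 29 (L = -3 + 8*4 = -3 + 32 = 29)
U(j, t) = 294 (U(j, t) = 6 + 288 = 294)
G(c, A) = 29 - c
Z = 29 (Z = -78 + 107 = 29)
S(r) = √13 (S(r) = √(-20 + (29 - 1*(-4))) = √(-20 + (29 + 4)) = √(-20 + 33) = √13)
S(Z)/U(-298, -212) = √13/294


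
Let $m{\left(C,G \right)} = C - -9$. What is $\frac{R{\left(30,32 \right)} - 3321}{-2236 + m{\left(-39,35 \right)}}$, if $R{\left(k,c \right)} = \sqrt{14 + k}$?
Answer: $\frac{3321}{2266} - \frac{\sqrt{11}}{1133} \approx 1.4627$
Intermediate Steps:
$m{\left(C,G \right)} = 9 + C$ ($m{\left(C,G \right)} = C + 9 = 9 + C$)
$\frac{R{\left(30,32 \right)} - 3321}{-2236 + m{\left(-39,35 \right)}} = \frac{\sqrt{14 + 30} - 3321}{-2236 + \left(9 - 39\right)} = \frac{\sqrt{44} - 3321}{-2236 - 30} = \frac{2 \sqrt{11} - 3321}{-2266} = \left(-3321 + 2 \sqrt{11}\right) \left(- \frac{1}{2266}\right) = \frac{3321}{2266} - \frac{\sqrt{11}}{1133}$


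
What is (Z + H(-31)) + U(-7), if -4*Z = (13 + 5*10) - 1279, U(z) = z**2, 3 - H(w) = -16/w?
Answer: 11020/31 ≈ 355.48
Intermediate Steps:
H(w) = 3 + 16/w (H(w) = 3 - (-16)/w = 3 + 16/w)
Z = 304 (Z = -((13 + 5*10) - 1279)/4 = -((13 + 50) - 1279)/4 = -(63 - 1279)/4 = -1/4*(-1216) = 304)
(Z + H(-31)) + U(-7) = (304 + (3 + 16/(-31))) + (-7)**2 = (304 + (3 + 16*(-1/31))) + 49 = (304 + (3 - 16/31)) + 49 = (304 + 77/31) + 49 = 9501/31 + 49 = 11020/31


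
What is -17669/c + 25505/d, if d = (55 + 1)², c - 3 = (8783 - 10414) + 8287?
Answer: 114427811/20882624 ≈ 5.4796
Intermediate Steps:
c = 6659 (c = 3 + ((8783 - 10414) + 8287) = 3 + (-1631 + 8287) = 3 + 6656 = 6659)
d = 3136 (d = 56² = 3136)
-17669/c + 25505/d = -17669/6659 + 25505/3136 = 114427811/20882624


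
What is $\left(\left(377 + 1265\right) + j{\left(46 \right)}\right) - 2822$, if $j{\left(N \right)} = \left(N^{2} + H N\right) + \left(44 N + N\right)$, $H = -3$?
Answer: $2868$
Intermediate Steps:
$j{\left(N \right)} = N^{2} + 42 N$ ($j{\left(N \right)} = \left(N^{2} - 3 N\right) + \left(44 N + N\right) = \left(N^{2} - 3 N\right) + 45 N = N^{2} + 42 N$)
$\left(\left(377 + 1265\right) + j{\left(46 \right)}\right) - 2822 = \left(\left(377 + 1265\right) + 46 \left(42 + 46\right)\right) - 2822 = \left(1642 + 46 \cdot 88\right) - 2822 = \left(1642 + 4048\right) - 2822 = 5690 - 2822 = 2868$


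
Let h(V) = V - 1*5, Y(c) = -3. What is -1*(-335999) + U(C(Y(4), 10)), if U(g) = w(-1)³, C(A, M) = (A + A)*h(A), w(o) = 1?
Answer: 336000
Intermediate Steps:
h(V) = -5 + V (h(V) = V - 5 = -5 + V)
C(A, M) = 2*A*(-5 + A) (C(A, M) = (A + A)*(-5 + A) = (2*A)*(-5 + A) = 2*A*(-5 + A))
U(g) = 1 (U(g) = 1³ = 1)
-1*(-335999) + U(C(Y(4), 10)) = -1*(-335999) + 1 = 335999 + 1 = 336000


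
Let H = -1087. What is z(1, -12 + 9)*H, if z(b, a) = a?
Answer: 3261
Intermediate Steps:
z(1, -12 + 9)*H = (-12 + 9)*(-1087) = -3*(-1087) = 3261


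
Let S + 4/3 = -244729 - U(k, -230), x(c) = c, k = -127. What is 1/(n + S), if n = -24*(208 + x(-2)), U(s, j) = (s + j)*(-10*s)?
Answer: 3/611147 ≈ 4.9088e-6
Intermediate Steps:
U(s, j) = -10*s*(j + s) (U(s, j) = (j + s)*(-10*s) = -10*s*(j + s))
n = -4944 (n = -24*(208 - 2) = -24*206 = -4944)
S = 625979/3 (S = -4/3 + (-244729 - (-10)*(-127)*(-230 - 127)) = -4/3 + (-244729 - (-10)*(-127)*(-357)) = -4/3 + (-244729 - 1*(-453390)) = -4/3 + (-244729 + 453390) = -4/3 + 208661 = 625979/3 ≈ 2.0866e+5)
1/(n + S) = 1/(-4944 + 625979/3) = 1/(611147/3) = 3/611147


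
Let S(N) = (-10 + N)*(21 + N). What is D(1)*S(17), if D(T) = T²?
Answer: 266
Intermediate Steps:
D(1)*S(17) = 1²*(-210 + 17² + 11*17) = 1*(-210 + 289 + 187) = 1*266 = 266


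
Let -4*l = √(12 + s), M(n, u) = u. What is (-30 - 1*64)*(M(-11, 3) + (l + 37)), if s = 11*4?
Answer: -3760 + 47*√14 ≈ -3584.1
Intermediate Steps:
s = 44
l = -√14/2 (l = -√(12 + 44)/4 = -√14/2 ≈ -1.8708)
(-30 - 1*64)*(M(-11, 3) + (l + 37)) = (-30 - 1*64)*(3 + (-√14/2 + 37)) = (-30 - 64)*(3 + (37 - √14/2)) = -94*(40 - √14/2) = -3760 + 47*√14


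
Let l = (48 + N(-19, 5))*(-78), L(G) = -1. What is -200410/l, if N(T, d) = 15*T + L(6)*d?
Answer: -100205/9438 ≈ -10.617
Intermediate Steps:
N(T, d) = -d + 15*T (N(T, d) = 15*T - d = -d + 15*T)
l = 18876 (l = (48 + (-1*5 + 15*(-19)))*(-78) = (48 + (-5 - 285))*(-78) = (48 - 290)*(-78) = -242*(-78) = 18876)
-200410/l = -200410/18876 = -200410*1/18876 = -100205/9438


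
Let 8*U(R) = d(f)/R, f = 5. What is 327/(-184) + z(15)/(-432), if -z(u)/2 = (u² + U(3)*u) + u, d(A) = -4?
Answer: -6733/9936 ≈ -0.67764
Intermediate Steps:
U(R) = -1/(2*R) (U(R) = (-4/R)/8 = -1/(2*R))
z(u) = -2*u² - 5*u/3 (z(u) = -2*((u² + (-½/3)*u) + u) = -2*((u² + (-½*⅓)*u) + u) = -2*((u² - u/6) + u) = -2*(u² + 5*u/6) = -2*u² - 5*u/3)
327/(-184) + z(15)/(-432) = 327/(-184) - ⅓*15*(5 + 6*15)/(-432) = 327*(-1/184) - ⅓*15*(5 + 90)*(-1/432) = -327/184 - ⅓*15*95*(-1/432) = -327/184 - 475*(-1/432) = -327/184 + 475/432 = -6733/9936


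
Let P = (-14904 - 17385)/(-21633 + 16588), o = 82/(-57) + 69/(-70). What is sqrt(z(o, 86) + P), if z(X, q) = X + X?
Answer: sqrt(6286969755570)/2012955 ≈ 1.2456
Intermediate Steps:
o = -9673/3990 (o = 82*(-1/57) + 69*(-1/70) = -82/57 - 69/70 = -9673/3990 ≈ -2.4243)
z(X, q) = 2*X
P = 32289/5045 (P = -32289/(-5045) = -32289*(-1/5045) = 32289/5045 ≈ 6.4002)
sqrt(z(o, 86) + P) = sqrt(2*(-9673/3990) + 32289/5045) = sqrt(-9673/1995 + 32289/5045) = sqrt(3123254/2012955) = sqrt(6286969755570)/2012955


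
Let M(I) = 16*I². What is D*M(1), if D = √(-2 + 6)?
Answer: 32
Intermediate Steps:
D = 2 (D = √4 = 2)
D*M(1) = 2*(16*1²) = 2*(16*1) = 2*16 = 32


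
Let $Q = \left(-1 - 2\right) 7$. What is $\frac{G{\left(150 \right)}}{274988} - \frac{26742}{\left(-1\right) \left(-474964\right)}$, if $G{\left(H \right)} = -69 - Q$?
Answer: $- \frac{131723703}{2332310722} \approx -0.056478$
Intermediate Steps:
$Q = -21$ ($Q = \left(-3\right) 7 = -21$)
$G{\left(H \right)} = -48$ ($G{\left(H \right)} = -69 - -21 = -69 + 21 = -48$)
$\frac{G{\left(150 \right)}}{274988} - \frac{26742}{\left(-1\right) \left(-474964\right)} = - \frac{48}{274988} - \frac{26742}{\left(-1\right) \left(-474964\right)} = \left(-48\right) \frac{1}{274988} - \frac{26742}{474964} = - \frac{12}{68747} - \frac{13371}{237482} = - \frac{131723703}{2332310722}$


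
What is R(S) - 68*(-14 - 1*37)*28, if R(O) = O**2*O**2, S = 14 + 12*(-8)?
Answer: 45309280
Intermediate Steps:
S = -82 (S = 14 - 96 = -82)
R(O) = O**4
R(S) - 68*(-14 - 1*37)*28 = (-82)**4 - 68*(-14 - 1*37)*28 = 45212176 - 68*(-14 - 37)*28 = 45212176 - 68*(-51)*28 = 45212176 + 3468*28 = 45212176 + 97104 = 45309280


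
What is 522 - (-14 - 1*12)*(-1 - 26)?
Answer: -180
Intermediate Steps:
522 - (-14 - 1*12)*(-1 - 26) = 522 - (-14 - 12)*(-27) = 522 - (-26)*(-27) = 522 - 1*702 = 522 - 702 = -180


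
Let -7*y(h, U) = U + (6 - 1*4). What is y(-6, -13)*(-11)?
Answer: -121/7 ≈ -17.286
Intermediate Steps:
y(h, U) = -2/7 - U/7 (y(h, U) = -(U + (6 - 1*4))/7 = -(U + (6 - 4))/7 = -(U + 2)/7 = -(2 + U)/7 = -2/7 - U/7)
y(-6, -13)*(-11) = (-2/7 - ⅐*(-13))*(-11) = (-2/7 + 13/7)*(-11) = (11/7)*(-11) = -121/7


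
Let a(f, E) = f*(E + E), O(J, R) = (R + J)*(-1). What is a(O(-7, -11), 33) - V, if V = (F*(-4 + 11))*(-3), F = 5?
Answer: 1293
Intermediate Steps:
O(J, R) = -J - R (O(J, R) = (J + R)*(-1) = -J - R)
a(f, E) = 2*E*f (a(f, E) = f*(2*E) = 2*E*f)
V = -105 (V = (5*(-4 + 11))*(-3) = (5*7)*(-3) = 35*(-3) = -105)
a(O(-7, -11), 33) - V = 2*33*(-1*(-7) - 1*(-11)) - 1*(-105) = 2*33*(7 + 11) + 105 = 2*33*18 + 105 = 1188 + 105 = 1293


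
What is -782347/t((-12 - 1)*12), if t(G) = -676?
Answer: 782347/676 ≈ 1157.3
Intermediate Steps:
-782347/t((-12 - 1)*12) = -782347/(-676) = -782347*(-1/676) = 782347/676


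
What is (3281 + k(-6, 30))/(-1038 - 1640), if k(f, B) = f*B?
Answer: -3101/2678 ≈ -1.1580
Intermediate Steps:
k(f, B) = B*f
(3281 + k(-6, 30))/(-1038 - 1640) = (3281 + 30*(-6))/(-1038 - 1640) = (3281 - 180)/(-2678) = 3101*(-1/2678) = -3101/2678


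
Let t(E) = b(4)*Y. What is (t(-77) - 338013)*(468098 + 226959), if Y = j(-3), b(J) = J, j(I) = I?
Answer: -234946642425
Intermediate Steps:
Y = -3
t(E) = -12 (t(E) = 4*(-3) = -12)
(t(-77) - 338013)*(468098 + 226959) = (-12 - 338013)*(468098 + 226959) = -338025*695057 = -234946642425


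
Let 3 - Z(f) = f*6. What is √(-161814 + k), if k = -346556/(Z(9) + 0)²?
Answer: I*√421224770/51 ≈ 402.43*I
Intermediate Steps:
Z(f) = 3 - 6*f (Z(f) = 3 - f*6 = 3 - 6*f)
k = -346556/2601 (k = -346556/((3 - 6*9) + 0)² = -346556/((3 - 54) + 0)² = -346556/(-51 + 0)² = -346556/((-51)²) = -346556/2601 ≈ -133.24)
√(-161814 + k) = √(-161814 - 346556/2601) = √(-421224770/2601) = I*√421224770/51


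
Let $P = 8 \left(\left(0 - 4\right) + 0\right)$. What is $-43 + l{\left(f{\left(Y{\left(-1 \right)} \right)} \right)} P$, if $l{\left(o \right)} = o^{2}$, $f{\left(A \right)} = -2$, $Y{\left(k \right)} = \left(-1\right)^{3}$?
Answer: $-171$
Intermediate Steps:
$Y{\left(k \right)} = -1$
$P = -32$ ($P = 8 \left(-4 + 0\right) = 8 \left(-4\right) = -32$)
$-43 + l{\left(f{\left(Y{\left(-1 \right)} \right)} \right)} P = -43 + \left(-2\right)^{2} \left(-32\right) = -43 + 4 \left(-32\right) = -43 - 128 = -171$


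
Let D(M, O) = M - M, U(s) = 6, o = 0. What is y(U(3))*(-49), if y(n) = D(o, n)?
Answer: 0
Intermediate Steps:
D(M, O) = 0
y(n) = 0
y(U(3))*(-49) = 0*(-49) = 0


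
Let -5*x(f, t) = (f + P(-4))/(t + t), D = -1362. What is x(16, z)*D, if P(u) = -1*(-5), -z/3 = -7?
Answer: 681/5 ≈ 136.20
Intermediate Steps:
z = 21 (z = -3*(-7) = 21)
P(u) = 5
x(f, t) = -(5 + f)/(10*t) (x(f, t) = -(f + 5)/(5*(t + t)) = -(5 + f)/(5*(2*t)) = -(5 + f)*1/(2*t)/5 = -(5 + f)/(10*t))
x(16, z)*D = ((1/10)*(-5 - 1*16)/21)*(-1362) = ((1/10)*(1/21)*(-5 - 16))*(-1362) = ((1/10)*(1/21)*(-21))*(-1362) = -1/10*(-1362) = 681/5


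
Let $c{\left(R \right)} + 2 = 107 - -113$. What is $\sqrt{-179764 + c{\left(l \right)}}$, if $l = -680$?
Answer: $i \sqrt{179546} \approx 423.73 i$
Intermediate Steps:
$c{\left(R \right)} = 218$ ($c{\left(R \right)} = -2 + \left(107 - -113\right) = -2 + \left(107 + 113\right) = -2 + 220 = 218$)
$\sqrt{-179764 + c{\left(l \right)}} = \sqrt{-179764 + 218} = \sqrt{-179546} = i \sqrt{179546}$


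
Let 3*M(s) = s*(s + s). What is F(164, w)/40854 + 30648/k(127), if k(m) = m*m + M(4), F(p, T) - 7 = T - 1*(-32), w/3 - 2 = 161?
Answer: 57300688/29971361 ≈ 1.9118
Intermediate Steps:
w = 489 (w = 6 + 3*161 = 6 + 483 = 489)
F(p, T) = 39 + T (F(p, T) = 7 + (T - 1*(-32)) = 7 + (T + 32) = 7 + (32 + T) = 39 + T)
M(s) = 2*s²/3 (M(s) = (s*(s + s))/3 = (s*(2*s))/3 = (2*s²)/3 = 2*s²/3)
k(m) = 32/3 + m² (k(m) = m*m + (⅔)*4² = m² + (⅔)*16 = m² + 32/3 = 32/3 + m²)
F(164, w)/40854 + 30648/k(127) = (39 + 489)/40854 + 30648/(32/3 + 127²) = 528*(1/40854) + 30648/(32/3 + 16129) = 8/619 + 30648/(48419/3) = 8/619 + 30648*(3/48419) = 8/619 + 91944/48419 = 57300688/29971361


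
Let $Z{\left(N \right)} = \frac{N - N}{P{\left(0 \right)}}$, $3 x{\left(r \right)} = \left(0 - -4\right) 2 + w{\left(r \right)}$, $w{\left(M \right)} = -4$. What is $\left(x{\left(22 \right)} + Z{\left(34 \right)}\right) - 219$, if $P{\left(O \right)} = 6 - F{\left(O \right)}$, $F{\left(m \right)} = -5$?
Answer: $- \frac{653}{3} \approx -217.67$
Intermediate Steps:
$P{\left(O \right)} = 11$ ($P{\left(O \right)} = 6 - -5 = 6 + 5 = 11$)
$x{\left(r \right)} = \frac{4}{3}$ ($x{\left(r \right)} = \frac{\left(0 - -4\right) 2 - 4}{3} = \frac{\left(0 + 4\right) 2 - 4}{3} = \frac{4 \cdot 2 - 4}{3} = \frac{8 - 4}{3} = \frac{1}{3} \cdot 4 = \frac{4}{3}$)
$Z{\left(N \right)} = 0$ ($Z{\left(N \right)} = \frac{N - N}{11} = 0 \cdot \frac{1}{11} = 0$)
$\left(x{\left(22 \right)} + Z{\left(34 \right)}\right) - 219 = \left(\frac{4}{3} + 0\right) - 219 = \frac{4}{3} - 219 = - \frac{653}{3}$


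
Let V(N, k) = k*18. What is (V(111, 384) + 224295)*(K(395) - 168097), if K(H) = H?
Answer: -38773876314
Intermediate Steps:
V(N, k) = 18*k
(V(111, 384) + 224295)*(K(395) - 168097) = (18*384 + 224295)*(395 - 168097) = (6912 + 224295)*(-167702) = 231207*(-167702) = -38773876314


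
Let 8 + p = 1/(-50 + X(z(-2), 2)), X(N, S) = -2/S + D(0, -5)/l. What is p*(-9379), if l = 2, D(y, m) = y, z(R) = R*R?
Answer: 3836011/51 ≈ 75216.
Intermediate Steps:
z(R) = R²
X(N, S) = -2/S (X(N, S) = -2/S + 0/2 = -2/S + 0*(½) = -2/S + 0 = -2/S)
p = -409/51 (p = -8 + 1/(-50 - 2/2) = -8 + 1/(-50 - 2*½) = -8 + 1/(-50 - 1) = -8 + 1/(-51) = -8 - 1/51 = -409/51 ≈ -8.0196)
p*(-9379) = -409/51*(-9379) = 3836011/51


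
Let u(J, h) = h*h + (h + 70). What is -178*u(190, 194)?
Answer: -6746200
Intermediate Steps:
u(J, h) = 70 + h + h² (u(J, h) = h² + (70 + h) = 70 + h + h²)
-178*u(190, 194) = -178*(70 + 194 + 194²) = -178*(70 + 194 + 37636) = -178*37900 = -6746200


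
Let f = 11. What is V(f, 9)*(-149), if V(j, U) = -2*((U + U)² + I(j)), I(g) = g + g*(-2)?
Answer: 93274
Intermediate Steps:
I(g) = -g (I(g) = g - 2*g = -g)
V(j, U) = -8*U² + 2*j (V(j, U) = -2*((U + U)² - j) = -2*((2*U)² - j) = -2*(4*U² - j) = -2*(-j + 4*U²) = -8*U² + 2*j)
V(f, 9)*(-149) = (-8*9² + 2*11)*(-149) = (-8*81 + 22)*(-149) = (-648 + 22)*(-149) = -626*(-149) = 93274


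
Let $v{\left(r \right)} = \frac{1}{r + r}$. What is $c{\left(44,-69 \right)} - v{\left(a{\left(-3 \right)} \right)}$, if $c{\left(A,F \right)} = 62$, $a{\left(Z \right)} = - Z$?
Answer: $\frac{371}{6} \approx 61.833$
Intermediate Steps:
$v{\left(r \right)} = \frac{1}{2 r}$
$c{\left(44,-69 \right)} - v{\left(a{\left(-3 \right)} \right)} = 62 - \frac{1}{2 \left(\left(-1\right) \left(-3\right)\right)} = 62 - \frac{1}{2 \cdot 3} = 62 - \frac{1}{2} \cdot \frac{1}{3} = 62 - \frac{1}{6} = \frac{371}{6}$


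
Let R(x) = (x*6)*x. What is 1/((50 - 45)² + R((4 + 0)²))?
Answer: 1/1561 ≈ 0.00064061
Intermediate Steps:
R(x) = 6*x² (R(x) = (6*x)*x = 6*x²)
1/((50 - 45)² + R((4 + 0)²)) = 1/((50 - 45)² + 6*((4 + 0)²)²) = 1/(5² + 6*(4²)²) = 1/(25 + 6*16²) = 1/(25 + 6*256) = 1/(25 + 1536) = 1/1561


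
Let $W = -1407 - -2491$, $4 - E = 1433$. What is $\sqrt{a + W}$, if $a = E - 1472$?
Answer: $i \sqrt{1817} \approx 42.626 i$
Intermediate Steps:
$E = -1429$ ($E = 4 - 1433 = -1429$)
$W = 1084$ ($W = -1407 + 2491 = 1084$)
$a = -2901$ ($a = -1429 - 1472 = -2901$)
$\sqrt{a + W} = \sqrt{-2901 + 1084} = \sqrt{-1817} = i \sqrt{1817}$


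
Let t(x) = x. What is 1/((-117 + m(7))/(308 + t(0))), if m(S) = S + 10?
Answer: -77/25 ≈ -3.0800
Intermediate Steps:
m(S) = 10 + S
1/((-117 + m(7))/(308 + t(0))) = 1/((-117 + (10 + 7))/(308 + 0)) = 1/((-117 + 17)/308) = 1/(-100*1/308) = 1/(-25/77) = -77/25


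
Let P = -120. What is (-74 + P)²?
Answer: 37636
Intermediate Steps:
(-74 + P)² = (-74 - 120)² = (-194)² = 37636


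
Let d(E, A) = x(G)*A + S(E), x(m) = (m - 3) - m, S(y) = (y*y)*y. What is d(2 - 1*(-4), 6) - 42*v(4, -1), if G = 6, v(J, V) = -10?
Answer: 618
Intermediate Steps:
S(y) = y³ (S(y) = y²*y = y³)
x(m) = -3 (x(m) = (-3 + m) - m = -3)
d(E, A) = E³ - 3*A (d(E, A) = -3*A + E³ = E³ - 3*A)
d(2 - 1*(-4), 6) - 42*v(4, -1) = ((2 - 1*(-4))³ - 3*6) - 42*(-10) = ((2 + 4)³ - 18) + 420 = (6³ - 18) + 420 = (216 - 18) + 420 = 198 + 420 = 618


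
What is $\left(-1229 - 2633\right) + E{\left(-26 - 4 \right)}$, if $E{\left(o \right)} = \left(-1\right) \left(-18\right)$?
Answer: $-3844$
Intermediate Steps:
$E{\left(o \right)} = 18$
$\left(-1229 - 2633\right) + E{\left(-26 - 4 \right)} = \left(-1229 - 2633\right) + 18 = -3862 + 18 = -3844$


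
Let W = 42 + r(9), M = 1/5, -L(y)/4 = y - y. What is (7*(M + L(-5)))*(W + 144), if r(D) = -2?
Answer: 1288/5 ≈ 257.60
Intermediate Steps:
L(y) = 0 (L(y) = -4*(y - y) = -4*0 = 0)
M = ⅕ (M = 1*(⅕) = ⅕ ≈ 0.20000)
W = 40 (W = 42 - 2 = 40)
(7*(M + L(-5)))*(W + 144) = (7*(⅕ + 0))*(40 + 144) = (7*(⅕))*184 = (7/5)*184 = 1288/5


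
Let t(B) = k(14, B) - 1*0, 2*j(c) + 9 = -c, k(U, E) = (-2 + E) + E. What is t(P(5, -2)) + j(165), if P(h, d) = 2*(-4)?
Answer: -105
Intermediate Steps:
k(U, E) = -2 + 2*E
P(h, d) = -8
j(c) = -9/2 - c/2 (j(c) = -9/2 + (-c)/2 = -9/2 - c/2)
t(B) = -2 + 2*B (t(B) = (-2 + 2*B) - 1*0 = (-2 + 2*B) + 0 = -2 + 2*B)
t(P(5, -2)) + j(165) = (-2 + 2*(-8)) + (-9/2 - ½*165) = (-2 - 16) + (-9/2 - 165/2) = -18 - 87 = -105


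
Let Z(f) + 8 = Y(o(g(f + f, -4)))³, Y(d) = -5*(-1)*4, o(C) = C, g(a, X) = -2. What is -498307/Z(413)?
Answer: -498307/7992 ≈ -62.351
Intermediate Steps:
Y(d) = 20 (Y(d) = 5*4 = 20)
Z(f) = 7992 (Z(f) = -8 + 20³ = -8 + 8000 = 7992)
-498307/Z(413) = -498307/7992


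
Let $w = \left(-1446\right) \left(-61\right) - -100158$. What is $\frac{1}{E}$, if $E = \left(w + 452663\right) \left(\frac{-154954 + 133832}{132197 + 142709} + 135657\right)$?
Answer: $\frac{137453}{11952878583638620} \approx 1.15 \cdot 10^{-11}$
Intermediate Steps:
$w = 188364$ ($w = 88206 + 100158 = 188364$)
$E = \frac{11952878583638620}{137453}$ ($E = \left(188364 + 452663\right) \left(\frac{-154954 + 133832}{132197 + 142709} + 135657\right) = 641027 \left(- \frac{21122}{274906} + 135657\right) = 641027 \left(\left(-21122\right) \frac{1}{274906} + 135657\right) = 641027 \left(- \frac{10561}{137453} + 135657\right) = 641027 \cdot \frac{18646451060}{137453} = \frac{11952878583638620}{137453} \approx 8.696 \cdot 10^{10}$)
$\frac{1}{E} = \frac{1}{\frac{11952878583638620}{137453}} = \frac{137453}{11952878583638620}$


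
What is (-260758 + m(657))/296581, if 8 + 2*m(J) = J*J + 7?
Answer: -44934/296581 ≈ -0.15151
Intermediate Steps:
m(J) = -1/2 + J**2/2 (m(J) = -4 + (J*J + 7)/2 = -4 + (J**2 + 7)/2 = -4 + (7 + J**2)/2 = -4 + (7/2 + J**2/2) = -1/2 + J**2/2)
(-260758 + m(657))/296581 = (-260758 + (-1/2 + (1/2)*657**2))/296581 = (-260758 + (-1/2 + (1/2)*431649))*(1/296581) = (-260758 + (-1/2 + 431649/2))*(1/296581) = (-260758 + 215824)*(1/296581) = -44934*1/296581 = -44934/296581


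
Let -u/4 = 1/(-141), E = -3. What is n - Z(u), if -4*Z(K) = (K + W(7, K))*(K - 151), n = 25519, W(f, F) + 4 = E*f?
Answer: 2104324483/79524 ≈ 26462.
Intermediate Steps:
W(f, F) = -4 - 3*f
u = 4/141 (u = -4/(-141) = -4*(-1/141) = 4/141 ≈ 0.028369)
Z(K) = -(-151 + K)*(-25 + K)/4 (Z(K) = -(K + (-4 - 3*7))*(K - 151)/4 = -(K + (-4 - 21))*(-151 + K)/4 = -(K - 25)*(-151 + K)/4 = -(-25 + K)*(-151 + K)/4 = -(-151 + K)*(-25 + K)/4)
n - Z(u) = 25519 - (-3775/4 + 44*(4/141) - (4/141)²/4) = 25519 - (-3775/4 + 176/141 - ¼*16/19881) = 25519 - (-3775/4 + 176/141 - 4/19881) = 25519 - 1*(-74951527/79524) = 25519 + 74951527/79524 = 2104324483/79524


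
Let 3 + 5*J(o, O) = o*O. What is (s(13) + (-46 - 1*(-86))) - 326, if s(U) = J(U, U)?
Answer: -1264/5 ≈ -252.80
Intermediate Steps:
J(o, O) = -⅗ + O*o/5 (J(o, O) = -⅗ + (o*O)/5 = -⅗ + (O*o)/5 = -⅗ + O*o/5)
s(U) = -⅗ + U²/5 (s(U) = -⅗ + U*U/5 = -⅗ + U²/5)
(s(13) + (-46 - 1*(-86))) - 326 = ((-⅗ + (⅕)*13²) + (-46 - 1*(-86))) - 326 = ((-⅗ + (⅕)*169) + (-46 + 86)) - 326 = ((-⅗ + 169/5) + 40) - 326 = (166/5 + 40) - 326 = 366/5 - 326 = -1264/5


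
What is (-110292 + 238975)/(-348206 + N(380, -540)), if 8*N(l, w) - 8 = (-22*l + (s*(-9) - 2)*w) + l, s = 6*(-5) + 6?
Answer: -257366/727295 ≈ -0.35387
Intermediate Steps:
s = -24 (s = -30 + 6 = -24)
N(l, w) = 1 - 21*l/8 + 107*w/4 (N(l, w) = 1 + ((-22*l + (-24*(-9) - 2)*w) + l)/8 = 1 + ((-22*l + (216 - 2)*w) + l)/8 = 1 + ((-22*l + 214*w) + l)/8 = 1 + (-21*l + 214*w)/8 = 1 + (-21*l/8 + 107*w/4) = 1 - 21*l/8 + 107*w/4)
(-110292 + 238975)/(-348206 + N(380, -540)) = (-110292 + 238975)/(-348206 + (1 - 21/8*380 + (107/4)*(-540))) = 128683/(-348206 + (1 - 1995/2 - 14445)) = 128683/(-348206 - 30883/2) = 128683/(-727295/2) = 128683*(-2/727295) = -257366/727295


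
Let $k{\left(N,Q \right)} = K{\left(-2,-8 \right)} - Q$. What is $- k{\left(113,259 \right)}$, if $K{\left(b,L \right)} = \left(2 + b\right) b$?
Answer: $259$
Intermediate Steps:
$K{\left(b,L \right)} = b \left(2 + b\right)$
$k{\left(N,Q \right)} = - Q$ ($k{\left(N,Q \right)} = - 2 \left(2 - 2\right) - Q = \left(-2\right) 0 - Q = 0 - Q = - Q$)
$- k{\left(113,259 \right)} = - \left(-1\right) 259 = \left(-1\right) \left(-259\right) = 259$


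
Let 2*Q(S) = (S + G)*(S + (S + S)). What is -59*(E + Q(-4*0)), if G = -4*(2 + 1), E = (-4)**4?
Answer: -15104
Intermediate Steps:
E = 256
G = -12 (G = -4*3 = -12)
Q(S) = 3*S*(-12 + S)/2 (Q(S) = ((S - 12)*(S + (S + S)))/2 = ((-12 + S)*(S + 2*S))/2 = ((-12 + S)*(3*S))/2 = (3*S*(-12 + S))/2 = 3*S*(-12 + S)/2)
-59*(E + Q(-4*0)) = -59*(256 + 3*(-4*0)*(-12 - 4*0)/2) = -59*(256 + (3/2)*0*(-12 + 0)) = -59*(256 + (3/2)*0*(-12)) = -59*(256 + 0) = -59*256 = -15104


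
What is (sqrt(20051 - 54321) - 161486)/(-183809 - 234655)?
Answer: 80743/209232 - I*sqrt(34270)/418464 ≈ 0.3859 - 0.00044238*I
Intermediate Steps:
(sqrt(20051 - 54321) - 161486)/(-183809 - 234655) = (sqrt(-34270) - 161486)/(-418464) = (I*sqrt(34270) - 161486)*(-1/418464) = (-161486 + I*sqrt(34270))*(-1/418464) = 80743/209232 - I*sqrt(34270)/418464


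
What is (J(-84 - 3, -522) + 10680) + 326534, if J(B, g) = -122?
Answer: 337092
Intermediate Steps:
(J(-84 - 3, -522) + 10680) + 326534 = (-122 + 10680) + 326534 = 10558 + 326534 = 337092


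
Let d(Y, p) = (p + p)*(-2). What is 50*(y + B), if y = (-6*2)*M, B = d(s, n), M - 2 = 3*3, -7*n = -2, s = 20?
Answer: -46600/7 ≈ -6657.1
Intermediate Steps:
n = 2/7 (n = -1/7*(-2) = 2/7 ≈ 0.28571)
M = 11 (M = 2 + 3*3 = 2 + 9 = 11)
d(Y, p) = -4*p (d(Y, p) = (2*p)*(-2) = -4*p)
B = -8/7 (B = -4*2/7 = -8/7 ≈ -1.1429)
y = -132 (y = -6*2*11 = -12*11 = -132)
50*(y + B) = 50*(-132 - 8/7) = 50*(-932/7) = -46600/7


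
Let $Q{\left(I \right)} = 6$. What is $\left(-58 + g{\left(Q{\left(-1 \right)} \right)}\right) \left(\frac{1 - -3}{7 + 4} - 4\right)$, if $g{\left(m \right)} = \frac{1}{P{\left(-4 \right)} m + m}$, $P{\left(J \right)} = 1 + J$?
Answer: $\frac{6970}{33} \approx 211.21$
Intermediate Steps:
$g{\left(m \right)} = - \frac{1}{2 m}$ ($g{\left(m \right)} = \frac{1}{\left(1 - 4\right) m + m} = \frac{1}{- 3 m + m} = \frac{1}{\left(-2\right) m} = - \frac{1}{2 m}$)
$\left(-58 + g{\left(Q{\left(-1 \right)} \right)}\right) \left(\frac{1 - -3}{7 + 4} - 4\right) = \left(-58 - \frac{1}{2 \cdot 6}\right) \left(\frac{1 - -3}{7 + 4} - 4\right) = \left(-58 - \frac{1}{12}\right) \left(\frac{1 + 3}{11} - 4\right) = \left(-58 - \frac{1}{12}\right) \left(4 \cdot \frac{1}{11} - 4\right) = - \frac{697 \left(\frac{4}{11} - 4\right)}{12} = \left(- \frac{697}{12}\right) \left(- \frac{40}{11}\right) = \frac{6970}{33}$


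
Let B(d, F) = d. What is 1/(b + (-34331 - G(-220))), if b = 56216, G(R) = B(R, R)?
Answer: 1/22105 ≈ 4.5239e-5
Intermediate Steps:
G(R) = R
1/(b + (-34331 - G(-220))) = 1/(56216 + (-34331 - 1*(-220))) = 1/(56216 + (-34331 + 220)) = 1/(56216 - 34111) = 1/22105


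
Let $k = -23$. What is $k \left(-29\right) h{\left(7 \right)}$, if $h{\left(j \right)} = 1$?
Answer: $667$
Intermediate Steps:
$k \left(-29\right) h{\left(7 \right)} = \left(-23\right) \left(-29\right) 1 = 667 \cdot 1 = 667$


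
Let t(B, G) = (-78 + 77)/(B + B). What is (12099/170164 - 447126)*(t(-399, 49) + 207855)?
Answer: -4206681741740586805/45263624 ≈ -9.2937e+10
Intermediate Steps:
t(B, G) = -1/(2*B)
(12099/170164 - 447126)*(t(-399, 49) + 207855) = (12099/170164 - 447126)*(-½/(-399) + 207855) = (12099*(1/170164) - 447126)*(-½*(-1/399) + 207855) = (12099/170164 - 447126)*(1/798 + 207855) = -76084736565/170164*165868291/798 = -4206681741740586805/45263624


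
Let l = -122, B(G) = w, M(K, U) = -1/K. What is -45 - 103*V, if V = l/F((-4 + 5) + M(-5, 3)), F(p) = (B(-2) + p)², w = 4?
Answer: 141865/338 ≈ 419.72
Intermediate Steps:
B(G) = 4
F(p) = (4 + p)²
V = -1525/338 (V = -122/(4 + ((-4 + 5) - 1/(-5)))² = -122/(4 + (1 - 1*(-⅕)))² = -122/(4 + (1 + ⅕))² = -122/(4 + 6/5)² = -122/((26/5)²) = -122/676/25 = -122*25/676 = -1525/338 ≈ -4.5118)
-45 - 103*V = -45 - 103*(-1525/338) = -45 + 157075/338 = 141865/338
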